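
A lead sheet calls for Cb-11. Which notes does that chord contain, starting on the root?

C♭ E𝄫 G♭ B𝄫 D♭ F♭

Root C♭, quality minor eleventh:
C♭ — root
E𝄫 — minor 3rd
G♭ — perfect 5th
B𝄫 — minor 7th
D♭ — major 9th
F♭ — perfect 11th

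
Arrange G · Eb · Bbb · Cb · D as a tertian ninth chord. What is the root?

Cb

Stacking in thirds gives Cb – Eb – G – Bbb – D, so Cb is the root — Cb dominant seventh sharp nine sharp five.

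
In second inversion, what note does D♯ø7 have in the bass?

D♯ø7 = D♯–F♯–A–C♯. Second inversion → fifth in the bass = A.

A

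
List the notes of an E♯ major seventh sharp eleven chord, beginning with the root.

E♯  G𝄪  B♯  D𝄪  A𝄪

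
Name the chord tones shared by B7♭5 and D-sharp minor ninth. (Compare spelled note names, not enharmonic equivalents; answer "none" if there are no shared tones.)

B7♭5: B D# F A
D-sharp minor ninth: D# F# A# C# E#
Common to both → D#.

D#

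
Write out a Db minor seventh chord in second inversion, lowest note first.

A-flat, C-flat, D-flat, F-flat

Db minor seventh = D-flat–F-flat–A-flat–C-flat; second inversion → fifth (A-flat) lowest.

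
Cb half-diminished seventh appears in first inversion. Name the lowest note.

Ebb

Cb half-diminished seventh = Cb–Ebb–Gbb–Bbb. First inversion → third in the bass = Ebb.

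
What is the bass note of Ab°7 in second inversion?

Ab°7 in root position is Ab–Cb–Ebb–Gbb.
Second inversion places the fifth in the bass, which is Ebb.

Ebb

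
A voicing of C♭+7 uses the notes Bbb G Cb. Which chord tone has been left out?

Eb

The full C♭+7 chord is Cb, Eb, G, Bbb.
Comparing with the voicing, the major 3rd (3rd) — Eb — is absent.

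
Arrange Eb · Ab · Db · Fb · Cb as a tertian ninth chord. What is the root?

Arranged so that each adjacent pair is a third by letter name: Db – Fb – Ab – Cb – Eb.
The bottom of that stack, Db, is the root (this is Db minor ninth).

Db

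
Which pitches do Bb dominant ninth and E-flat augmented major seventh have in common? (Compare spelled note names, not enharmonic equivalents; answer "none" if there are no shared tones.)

Bb dominant ninth = B-flat, D, F, A-flat, C.
E-flat augmented major seventh = E-flat, G, B, D.
Shared: D.

D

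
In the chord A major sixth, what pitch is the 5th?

E

Root of A major sixth = A. The 5th is a perfect 5th: A up a perfect 5th → E.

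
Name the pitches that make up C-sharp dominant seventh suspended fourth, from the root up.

C# – F# – G# – B

Root C#, quality dominant seventh suspended fourth:
root → C#
4th (perfect 4th) → F#
5th (perfect 5th) → G#
7th (minor 7th) → B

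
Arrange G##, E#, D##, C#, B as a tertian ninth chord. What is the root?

C#

Stacking in thirds gives C# – E# – G## – B – D##, so C# is the root — C# dominant seventh sharp nine sharp five.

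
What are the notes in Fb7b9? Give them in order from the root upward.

Fb, Ab, Cb, Ebb, Gbb

Fb7b9 is a dominant seventh flat nine built on Fb.
Root: Fb
Major 3rd (3rd): Ab
Perfect 5th (5th): Cb
Minor 7th (7th): Ebb
Minor 9th (9th): Gbb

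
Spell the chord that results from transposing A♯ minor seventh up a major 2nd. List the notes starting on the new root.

B# D# F## A#

A major 2nd up from A# is B#, so the new chord is B# minor seventh.
- root: B#
- minor 3rd: D#
- perfect 5th: F##
- minor 7th: A#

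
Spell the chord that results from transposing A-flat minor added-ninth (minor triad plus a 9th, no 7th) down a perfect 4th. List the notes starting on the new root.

E♭ – G♭ – B♭ – F

Transposed root: A♭ → E♭ (perfect 4th down). So we spell E♭ minor added-ninth:
Root: E♭
Minor 3rd (3rd): G♭
Perfect 5th (5th): B♭
Major 9th (9th): F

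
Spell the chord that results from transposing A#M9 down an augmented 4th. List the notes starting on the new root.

E  G#  B  D#  F#

Transposed root: A# → E (augmented 4th down). So we spell E major ninth:
E — root
G# — major 3rd
B — perfect 5th
D# — major 7th
F# — major 9th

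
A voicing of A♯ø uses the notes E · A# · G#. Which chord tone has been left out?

A♯ø = A#, C#, E, G#. The voicing lacks the 3rd (minor 3rd), C#.

C#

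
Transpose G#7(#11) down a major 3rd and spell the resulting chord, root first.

E – G# – B – D – A#

Transposed root: G# → E (major 3rd down). So we spell E dominant seventh sharp eleven:
E — root
G# — major 3rd
B — perfect 5th
D — minor 7th
A# — augmented 11th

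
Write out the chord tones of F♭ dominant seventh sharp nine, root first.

F♭ dominant seventh sharp nine is a dominant seventh sharp nine built on F♭.
root → F♭
3rd (major 3rd) → A♭
5th (perfect 5th) → C♭
7th (minor 7th) → E𝄫
9th (augmented 9th) → G

F♭ A♭ C♭ E𝄫 G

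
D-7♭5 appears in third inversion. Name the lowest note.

D-7♭5 = D–F–Ab–C. Third inversion → seventh in the bass = C.

C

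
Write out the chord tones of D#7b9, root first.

D#, F##, A#, C#, E

D#7b9 is a dominant seventh flat nine built on D#.
root → D#
3rd (major 3rd) → F##
5th (perfect 5th) → A#
7th (minor 7th) → C#
9th (minor 9th) → E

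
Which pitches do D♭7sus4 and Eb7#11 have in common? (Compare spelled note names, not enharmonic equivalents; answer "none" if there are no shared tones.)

D♭7sus4 = D♭, G♭, A♭, C♭.
Eb7#11 = E♭, G, B♭, D♭, A.
Shared: D♭.

D♭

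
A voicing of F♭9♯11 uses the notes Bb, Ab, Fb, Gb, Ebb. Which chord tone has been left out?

F♭9♯11 = Fb, Ab, Cb, Ebb, Gb, Bb. The voicing lacks the 5th (perfect 5th), Cb.

Cb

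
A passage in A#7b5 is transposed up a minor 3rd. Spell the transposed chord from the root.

C#  E#  G  B

A# up a minor 3rd → C#. New chord: C# dominant seventh flat five.
C# — root
E# — major 3rd
G — diminished 5th
B — minor 7th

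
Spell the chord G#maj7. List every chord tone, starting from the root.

Root G#, quality major seventh:
Root: G#
Major 3rd (3rd): B#
Perfect 5th (5th): D#
Major 7th (7th): F##

G#, B#, D#, F##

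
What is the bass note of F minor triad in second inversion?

C

F minor triad in root position is F–A-flat–C.
Second inversion places the fifth in the bass, which is C.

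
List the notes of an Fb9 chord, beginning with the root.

F♭ – A♭ – C♭ – E𝄫 – G♭

Root F♭, quality dominant ninth:
Root: F♭
Major 3rd (3rd): A♭
Perfect 5th (5th): C♭
Minor 7th (7th): E𝄫
Major 9th (9th): G♭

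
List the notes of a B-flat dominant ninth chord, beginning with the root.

B-flat, D, F, A-flat, C

Root B-flat, quality dominant ninth:
Root: B-flat
Major 3rd (3rd): D
Perfect 5th (5th): F
Minor 7th (7th): A-flat
Major 9th (9th): C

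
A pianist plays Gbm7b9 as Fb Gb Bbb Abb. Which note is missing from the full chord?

Gbm7b9 = Gb, Bbb, Db, Fb, Abb. The voicing lacks the 5th (perfect 5th), Db.

Db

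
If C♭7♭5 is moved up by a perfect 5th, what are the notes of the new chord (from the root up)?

G♭  B♭  D𝄫  F♭

C♭ up a perfect 5th → G♭. New chord: G♭ dominant seventh flat five.
G♭ — root
B♭ — major 3rd
D𝄫 — diminished 5th
F♭ — minor 7th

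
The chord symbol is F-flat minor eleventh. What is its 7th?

E-double-flat

F-flat minor eleventh is built on F-flat; its 7th is a minor 7th above the root.
A seventh above F uses the letter E, and the minor 7th above F-flat is E-double-flat.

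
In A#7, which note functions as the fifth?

A#7 is built on A#; its 5th is a perfect 5th above the root.
A fifth above A uses the letter E, and the perfect 5th above A# is E#.

E#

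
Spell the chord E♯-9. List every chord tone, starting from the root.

E♯-9 is a minor ninth built on E#.
E# — root
G# — minor 3rd
B# — perfect 5th
D# — minor 7th
F## — major 9th

E#, G#, B#, D#, F##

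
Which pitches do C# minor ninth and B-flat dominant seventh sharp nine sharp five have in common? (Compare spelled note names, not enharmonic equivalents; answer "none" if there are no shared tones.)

C# minor ninth = C-sharp, E, G-sharp, B, D-sharp.
B-flat dominant seventh sharp nine sharp five = B-flat, D, F-sharp, A-flat, C-sharp.
Shared: C-sharp.

C-sharp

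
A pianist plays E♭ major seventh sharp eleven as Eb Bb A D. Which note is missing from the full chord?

G

E♭ major seventh sharp eleven = Eb, G, Bb, D, A. The voicing lacks the 3rd (major 3rd), G.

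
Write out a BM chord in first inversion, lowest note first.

In root position, BM is B–D♯–F♯.
First inversion puts the third (D♯) in the bass.

D♯, F♯, B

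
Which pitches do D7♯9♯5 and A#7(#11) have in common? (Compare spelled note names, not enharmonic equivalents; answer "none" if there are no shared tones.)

D7♯9♯5: D F♯ A♯ C E♯
A#7(#11): A♯ C𝄪 E♯ G♯ D𝄪
Common to both → A♯, E♯.

A♯ – E♯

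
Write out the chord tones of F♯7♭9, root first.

F♯  A♯  C♯  E  G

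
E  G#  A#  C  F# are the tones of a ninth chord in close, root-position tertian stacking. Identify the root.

F#

Stacking in thirds gives F# – A# – C – E – G#, so F# is the root — F# dominant ninth flat five.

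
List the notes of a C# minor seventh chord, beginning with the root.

C# – E – G# – B

C# minor seventh: minor seventh on C#.
C# — root
E — minor 3rd
G# — perfect 5th
B — minor 7th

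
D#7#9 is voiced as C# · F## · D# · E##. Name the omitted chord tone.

The full D#7#9 chord is D#, F##, A#, C#, E##.
Comparing with the voicing, the perfect 5th (5th) — A# — is absent.

A#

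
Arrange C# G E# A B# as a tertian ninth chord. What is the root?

A

Stacking in thirds gives A – C# – E# – G – B#, so A is the root — A dominant seventh sharp nine sharp five.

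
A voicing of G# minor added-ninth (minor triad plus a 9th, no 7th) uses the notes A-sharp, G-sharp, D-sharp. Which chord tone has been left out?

B

G# minor added-ninth = G-sharp, B, D-sharp, A-sharp. The voicing lacks the 3rd (minor 3rd), B.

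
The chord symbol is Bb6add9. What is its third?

Bb6add9 is built on Bb; its 3rd is a major 3rd above the root.
A third above B uses the letter D, and the major 3rd above Bb is D.

D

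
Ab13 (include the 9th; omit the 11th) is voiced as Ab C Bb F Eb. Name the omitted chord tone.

The full Ab13 chord is Ab, C, Eb, Gb, Bb, F.
Comparing with the voicing, the minor 7th (7th) — Gb — is absent.

Gb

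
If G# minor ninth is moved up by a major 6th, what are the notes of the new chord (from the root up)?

A major 6th up from G# is E#, so the new chord is E# minor ninth.
Root: E#
Minor 3rd (3rd): G#
Perfect 5th (5th): B#
Minor 7th (7th): D#
Major 9th (9th): F##

E# G# B# D# F##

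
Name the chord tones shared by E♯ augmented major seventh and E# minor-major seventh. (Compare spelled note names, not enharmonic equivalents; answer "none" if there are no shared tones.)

E♯ augmented major seventh: E-sharp G-double-sharp B-double-sharp D-double-sharp
E# minor-major seventh: E-sharp G-sharp B-sharp D-double-sharp
Common to both → E-sharp, D-double-sharp.

E-sharp – D-double-sharp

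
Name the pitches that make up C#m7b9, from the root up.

C#  E  G#  B  D

C#m7b9 is a minor seventh flat nine built on C#.
C# — root
E — minor 3rd
G# — perfect 5th
B — minor 7th
D — minor 9th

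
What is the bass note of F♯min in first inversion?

F♯min in root position is F♯–A–C♯.
First inversion places the third in the bass, which is A.

A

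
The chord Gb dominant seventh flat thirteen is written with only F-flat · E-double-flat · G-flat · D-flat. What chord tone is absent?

The full Gb dominant seventh flat thirteen chord is G-flat, B-flat, D-flat, F-flat, E-double-flat.
Comparing with the voicing, the major 3rd (3rd) — B-flat — is absent.

B-flat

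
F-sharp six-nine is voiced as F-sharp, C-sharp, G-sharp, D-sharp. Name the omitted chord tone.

F-sharp six-nine = F-sharp, A-sharp, C-sharp, D-sharp, G-sharp. The voicing lacks the 3rd (major 3rd), A-sharp.

A-sharp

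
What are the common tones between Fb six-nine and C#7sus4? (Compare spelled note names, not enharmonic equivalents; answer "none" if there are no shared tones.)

Fb six-nine: F♭ A♭ C♭ D♭ G♭
C#7sus4: C♯ F♯ G♯ B
Common to both → none.

none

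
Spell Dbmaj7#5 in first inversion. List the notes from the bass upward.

F A C Db

Dbmaj7#5 = Db–F–A–C; first inversion → third (F) lowest.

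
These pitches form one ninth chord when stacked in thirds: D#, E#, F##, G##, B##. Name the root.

E#

Arranged so that each adjacent pair is a third by letter name: E# – G## – B## – D# – F##.
The bottom of that stack, E#, is the root (this is E# dominant ninth sharp five).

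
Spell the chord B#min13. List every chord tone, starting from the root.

Root B♯, quality minor thirteenth:
- root: B♯
- minor 3rd: D♯
- perfect 5th: F𝄪
- minor 7th: A♯
- major 9th: C𝄪
- perfect 11th: E♯
- major 13th: G𝄪

B♯, D♯, F𝄪, A♯, C𝄪, E♯, G𝄪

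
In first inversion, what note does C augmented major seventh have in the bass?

C augmented major seventh in root position is C–E–G♯–B.
First inversion places the third in the bass, which is E.

E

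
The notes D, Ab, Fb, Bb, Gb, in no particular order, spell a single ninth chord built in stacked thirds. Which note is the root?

Gb

Arranged so that each adjacent pair is a third by letter name: Gb – Bb – D – Fb – Ab.
The bottom of that stack, Gb, is the root (this is Gb dominant ninth sharp five).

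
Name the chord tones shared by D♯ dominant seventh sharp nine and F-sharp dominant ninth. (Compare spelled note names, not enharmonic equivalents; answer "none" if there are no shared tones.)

D♯ dominant seventh sharp nine = D-sharp, F-double-sharp, A-sharp, C-sharp, E-double-sharp.
F-sharp dominant ninth = F-sharp, A-sharp, C-sharp, E, G-sharp.
Shared: A-sharp, C-sharp.

A-sharp, C-sharp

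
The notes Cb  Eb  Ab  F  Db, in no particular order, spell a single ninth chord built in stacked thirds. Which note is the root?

Arranged so that each adjacent pair is a third by letter name: Db – F – Ab – Cb – Eb.
The bottom of that stack, Db, is the root (this is Db dominant ninth).

Db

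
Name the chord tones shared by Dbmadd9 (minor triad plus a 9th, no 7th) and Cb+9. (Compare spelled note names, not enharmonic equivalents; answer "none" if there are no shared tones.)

Dbmadd9 = Db, Fb, Ab, Eb.
Cb+9 = Cb, Eb, G, Bbb, Db.
Shared: Db, Eb.

Db – Eb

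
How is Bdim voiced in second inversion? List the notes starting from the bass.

F  B  D

Bdim = B–D–F; second inversion → fifth (F) lowest.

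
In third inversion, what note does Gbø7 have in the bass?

Fb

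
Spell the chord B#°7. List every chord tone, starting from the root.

B#, D#, F#, A

B#°7: diminished seventh on B#.
- root: B#
- minor 3rd: D#
- diminished 5th: F#
- diminished 7th: A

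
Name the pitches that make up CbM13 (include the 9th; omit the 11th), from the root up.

Cb, Eb, Gb, Bb, Db, Ab

CbM13 is a major thirteenth built on Cb.
- root: Cb
- major 3rd: Eb
- perfect 5th: Gb
- major 7th: Bb
- major 9th: Db
- major 13th: Ab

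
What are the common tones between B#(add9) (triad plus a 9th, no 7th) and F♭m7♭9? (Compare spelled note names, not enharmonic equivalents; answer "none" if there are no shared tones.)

none

B#(add9): B# D## F## C##
F♭m7♭9: Fb Abb Cb Ebb Gbb
Common to both → none.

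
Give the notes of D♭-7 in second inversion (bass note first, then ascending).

A♭ – C♭ – D♭ – F♭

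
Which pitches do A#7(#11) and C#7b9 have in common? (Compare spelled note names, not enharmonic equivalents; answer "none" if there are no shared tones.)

E♯, G♯

A#7(#11) = A♯, C𝄪, E♯, G♯, D𝄪.
C#7b9 = C♯, E♯, G♯, B, D.
Shared: E♯, G♯.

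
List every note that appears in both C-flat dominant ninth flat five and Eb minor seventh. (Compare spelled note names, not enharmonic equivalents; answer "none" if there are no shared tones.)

E-flat  D-flat

C-flat dominant ninth flat five = C-flat, E-flat, G-double-flat, B-double-flat, D-flat.
Eb minor seventh = E-flat, G-flat, B-flat, D-flat.
Shared: E-flat, D-flat.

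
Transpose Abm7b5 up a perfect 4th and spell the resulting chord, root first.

Transposed root: A♭ → D♭ (perfect 4th up). So we spell D♭ half-diminished seventh:
- root: D♭
- minor 3rd: F♭
- diminished 5th: A𝄫
- minor 7th: C♭

D♭ F♭ A𝄫 C♭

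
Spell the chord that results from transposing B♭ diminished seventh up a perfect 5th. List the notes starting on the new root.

Transposed root: B-flat → F (perfect 5th up). So we spell F diminished seventh:
root → F
3rd (minor 3rd) → A-flat
5th (diminished 5th) → C-flat
7th (diminished 7th) → E-double-flat

F, A-flat, C-flat, E-double-flat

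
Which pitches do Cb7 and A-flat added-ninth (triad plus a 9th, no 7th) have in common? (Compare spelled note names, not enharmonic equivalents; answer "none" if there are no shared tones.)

Cb7 = Cb, Eb, Gb, Bbb.
A-flat added-ninth = Ab, C, Eb, Bb.
Shared: Eb.

Eb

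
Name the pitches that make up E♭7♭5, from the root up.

Eb G Bbb Db

E♭7♭5 is a dominant seventh flat five built on Eb.
root → Eb
3rd (major 3rd) → G
5th (diminished 5th) → Bbb
7th (minor 7th) → Db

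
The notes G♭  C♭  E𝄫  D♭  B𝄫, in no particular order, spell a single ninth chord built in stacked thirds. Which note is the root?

Stacking in thirds gives C♭ – E𝄫 – G♭ – B𝄫 – D♭, so C♭ is the root — C♭ minor ninth.

C♭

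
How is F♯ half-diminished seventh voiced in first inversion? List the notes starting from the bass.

A, C, E, F-sharp

In root position, F♯ half-diminished seventh is F-sharp–A–C–E.
First inversion puts the third (A) in the bass.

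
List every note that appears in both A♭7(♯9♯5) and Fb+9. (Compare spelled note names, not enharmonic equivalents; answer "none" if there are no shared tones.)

A♭  C  G♭

A♭7(♯9♯5): A♭ C E G♭ B
Fb+9: F♭ A♭ C E𝄫 G♭
Common to both → A♭, C, G♭.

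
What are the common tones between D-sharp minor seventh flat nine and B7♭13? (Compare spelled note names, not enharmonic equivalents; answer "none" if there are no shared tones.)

D# – F#

D-sharp minor seventh flat nine = D#, F#, A#, C#, E.
B7♭13 = B, D#, F#, A, G.
Shared: D#, F#.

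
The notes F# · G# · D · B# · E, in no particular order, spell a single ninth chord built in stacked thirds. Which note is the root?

Stacking in thirds gives E – G# – B# – D – F#, so E is the root — E dominant ninth sharp five.

E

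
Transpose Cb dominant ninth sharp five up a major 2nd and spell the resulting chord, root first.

Db – F – A – Cb – Eb

A major 2nd up from Cb is Db, so the new chord is Db dominant ninth sharp five.
- root: Db
- major 3rd: F
- augmented 5th: A
- minor 7th: Cb
- major 9th: Eb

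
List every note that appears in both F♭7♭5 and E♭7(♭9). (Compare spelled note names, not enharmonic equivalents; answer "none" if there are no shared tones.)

F♭7♭5 = Fb, Ab, Cbb, Ebb.
E♭7(♭9) = Eb, G, Bb, Db, Fb.
Shared: Fb.

Fb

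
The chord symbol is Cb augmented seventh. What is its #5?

Cb augmented seventh is built on C-flat; its 5th is an augmented 5th above the root.
A fifth above C uses the letter G, and the augmented 5th above C-flat is G.

G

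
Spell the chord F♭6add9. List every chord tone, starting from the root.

Fb  Ab  Cb  Db  Gb

F♭6add9: six-nine on Fb.
- root: Fb
- major 3rd: Ab
- perfect 5th: Cb
- major 6th: Db
- major 9th: Gb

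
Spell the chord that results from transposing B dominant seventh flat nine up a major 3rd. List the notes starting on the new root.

B up a major 3rd → D#. New chord: D# dominant seventh flat nine.
- root: D#
- major 3rd: F##
- perfect 5th: A#
- minor 7th: C#
- minor 9th: E

D#  F##  A#  C#  E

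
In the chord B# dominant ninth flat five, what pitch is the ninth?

C-double-sharp

Root of B# dominant ninth flat five = B-sharp. The 9th is a major 9th: B-sharp up a major 9th → C-double-sharp.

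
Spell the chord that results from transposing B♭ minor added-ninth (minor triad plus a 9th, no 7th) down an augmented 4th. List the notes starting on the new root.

F-flat – A-double-flat – C-flat – G-flat

Transposed root: B-flat → F-flat (augmented 4th down). So we spell F-flat minor added-ninth:
F-flat — root
A-double-flat — minor 3rd
C-flat — perfect 5th
G-flat — major 9th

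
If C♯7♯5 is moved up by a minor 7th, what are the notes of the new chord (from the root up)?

Transposed root: C# → B (minor 7th up). So we spell B augmented seventh:
Root: B
Major 3rd (3rd): D#
Augmented 5th (5th): F##
Minor 7th (7th): A

B  D#  F##  A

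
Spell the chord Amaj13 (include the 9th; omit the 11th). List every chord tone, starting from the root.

Root A, quality major thirteenth:
root → A
3rd (major 3rd) → C#
5th (perfect 5th) → E
7th (major 7th) → G#
9th (major 9th) → B
13th (major 13th) → F#

A  C#  E  G#  B  F#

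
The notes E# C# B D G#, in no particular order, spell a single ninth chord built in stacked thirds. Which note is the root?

C#

Stacking in thirds gives C# – E# – G# – B – D, so C# is the root — C# dominant seventh flat nine.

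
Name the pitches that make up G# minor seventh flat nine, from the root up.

G# minor seventh flat nine is a minor seventh flat nine built on G-sharp.
root → G-sharp
3rd (minor 3rd) → B
5th (perfect 5th) → D-sharp
7th (minor 7th) → F-sharp
9th (minor 9th) → A

G-sharp – B – D-sharp – F-sharp – A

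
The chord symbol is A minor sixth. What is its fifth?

Root of A minor sixth = A. The 5th is a perfect 5th: A up a perfect 5th → E.

E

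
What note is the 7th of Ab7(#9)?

Ab7(#9) is built on Ab; its 7th is a minor 7th above the root.
A seventh above A uses the letter G, and the minor 7th above Ab is Gb.

Gb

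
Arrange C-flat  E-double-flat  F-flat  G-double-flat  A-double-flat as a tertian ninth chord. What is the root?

Stacking in thirds gives F-flat – A-double-flat – C-flat – E-double-flat – G-double-flat, so F-flat is the root — F-flat minor seventh flat nine.

F-flat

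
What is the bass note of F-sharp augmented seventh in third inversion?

E

F-sharp augmented seventh in root position is F#–A#–C##–E.
Third inversion places the seventh in the bass, which is E.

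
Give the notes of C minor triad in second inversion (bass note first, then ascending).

In root position, C minor triad is C–E-flat–G.
Second inversion puts the fifth (G) in the bass.

G  C  E-flat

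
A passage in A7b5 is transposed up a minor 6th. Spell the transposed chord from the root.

F A Cb Eb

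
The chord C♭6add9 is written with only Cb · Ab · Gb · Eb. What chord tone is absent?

Db

The full C♭6add9 chord is Cb, Eb, Gb, Ab, Db.
Comparing with the voicing, the major 9th (9th) — Db — is absent.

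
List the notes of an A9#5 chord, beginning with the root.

A  C#  E#  G  B

A9#5: dominant ninth sharp five on A.
Root: A
Major 3rd (3rd): C#
Augmented 5th (5th): E#
Minor 7th (7th): G
Major 9th (9th): B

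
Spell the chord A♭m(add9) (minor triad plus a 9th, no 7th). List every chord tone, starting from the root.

Ab, Cb, Eb, Bb

A♭m(add9) is a minor added-ninth built on Ab.
root → Ab
3rd (minor 3rd) → Cb
5th (perfect 5th) → Eb
9th (major 9th) → Bb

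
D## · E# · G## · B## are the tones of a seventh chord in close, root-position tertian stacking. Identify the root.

E#

Arranged so that each adjacent pair is a third by letter name: E# – G## – B## – D##.
The bottom of that stack, E#, is the root (this is E# augmented major seventh).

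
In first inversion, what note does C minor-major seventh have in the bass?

C minor-major seventh = C–Eb–G–B. First inversion → third in the bass = Eb.

Eb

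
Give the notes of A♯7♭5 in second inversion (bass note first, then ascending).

A♯7♭5 = A#–C##–E–G#; second inversion → fifth (E) lowest.

E G# A# C##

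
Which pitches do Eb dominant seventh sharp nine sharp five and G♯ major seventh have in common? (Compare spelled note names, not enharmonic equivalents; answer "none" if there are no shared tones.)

Eb dominant seventh sharp nine sharp five: E-flat G B D-flat F-sharp
G♯ major seventh: G-sharp B-sharp D-sharp F-double-sharp
Common to both → none.

none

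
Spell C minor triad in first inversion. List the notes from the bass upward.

In root position, C minor triad is C–E-flat–G.
First inversion puts the third (E-flat) in the bass.

E-flat, G, C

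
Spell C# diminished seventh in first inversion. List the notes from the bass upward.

E – G – Bb – C#

C# diminished seventh = C#–E–G–Bb; first inversion → third (E) lowest.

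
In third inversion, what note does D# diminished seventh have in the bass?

C

D# diminished seventh in root position is D#–F#–A–C.
Third inversion places the seventh in the bass, which is C.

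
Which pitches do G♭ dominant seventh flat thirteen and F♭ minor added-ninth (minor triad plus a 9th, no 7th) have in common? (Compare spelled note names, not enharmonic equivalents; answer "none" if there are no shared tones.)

G-flat, F-flat

G♭ dominant seventh flat thirteen = G-flat, B-flat, D-flat, F-flat, E-double-flat.
F♭ minor added-ninth = F-flat, A-double-flat, C-flat, G-flat.
Shared: G-flat, F-flat.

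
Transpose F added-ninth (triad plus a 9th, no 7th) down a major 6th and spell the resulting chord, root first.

Transposed root: F → Ab (major 6th down). So we spell Ab added-ninth:
- root: Ab
- major 3rd: C
- perfect 5th: Eb
- major 9th: Bb

Ab, C, Eb, Bb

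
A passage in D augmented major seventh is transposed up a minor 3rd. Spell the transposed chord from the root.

F, A, C#, E

Transposed root: D → F (minor 3rd up). So we spell F augmented major seventh:
Root: F
Major 3rd (3rd): A
Augmented 5th (5th): C#
Major 7th (7th): E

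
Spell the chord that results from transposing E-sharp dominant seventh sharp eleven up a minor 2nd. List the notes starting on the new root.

F# – A# – C# – E – B#

A minor 2nd up from E# is F#, so the new chord is F# dominant seventh sharp eleven.
Root: F#
Major 3rd (3rd): A#
Perfect 5th (5th): C#
Minor 7th (7th): E
Augmented 11th (11th): B#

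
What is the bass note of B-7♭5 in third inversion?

A

B-7♭5 in root position is B–D–F–A.
Third inversion places the seventh in the bass, which is A.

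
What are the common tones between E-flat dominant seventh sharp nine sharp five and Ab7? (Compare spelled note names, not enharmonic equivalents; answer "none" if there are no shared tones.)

Eb

E-flat dominant seventh sharp nine sharp five = Eb, G, B, Db, F#.
Ab7 = Ab, C, Eb, Gb.
Shared: Eb.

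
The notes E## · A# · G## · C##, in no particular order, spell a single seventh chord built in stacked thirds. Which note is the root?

A#

Stacking in thirds gives A# – C## – E## – G##, so A# is the root — A# augmented major seventh.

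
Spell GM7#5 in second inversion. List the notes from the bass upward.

D#, F#, G, B

In root position, GM7#5 is G–B–D#–F#.
Second inversion puts the fifth (D#) in the bass.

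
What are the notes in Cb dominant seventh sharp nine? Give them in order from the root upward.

Cb  Eb  Gb  Bbb  D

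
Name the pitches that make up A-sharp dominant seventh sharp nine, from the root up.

A-sharp, C-double-sharp, E-sharp, G-sharp, B-double-sharp

Root A-sharp, quality dominant seventh sharp nine:
A-sharp — root
C-double-sharp — major 3rd
E-sharp — perfect 5th
G-sharp — minor 7th
B-double-sharp — augmented 9th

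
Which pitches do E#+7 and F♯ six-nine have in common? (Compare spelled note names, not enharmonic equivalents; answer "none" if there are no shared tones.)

E#+7 = E#, G##, B##, D#.
F♯ six-nine = F#, A#, C#, D#, G#.
Shared: D#.

D#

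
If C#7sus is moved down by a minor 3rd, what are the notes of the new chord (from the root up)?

C# down a minor 3rd → A#. New chord: A# dominant seventh suspended fourth.
Root: A#
Perfect 4th (4th): D#
Perfect 5th (5th): E#
Minor 7th (7th): G#

A# – D# – E# – G#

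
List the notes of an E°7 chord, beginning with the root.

E, G, Bb, Db

Root E, quality diminished seventh:
Root: E
Minor 3rd (3rd): G
Diminished 5th (5th): Bb
Diminished 7th (7th): Db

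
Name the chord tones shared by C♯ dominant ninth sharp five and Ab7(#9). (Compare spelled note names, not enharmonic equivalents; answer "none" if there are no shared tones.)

B

C♯ dominant ninth sharp five = C#, E#, G##, B, D#.
Ab7(#9) = Ab, C, Eb, Gb, B.
Shared: B.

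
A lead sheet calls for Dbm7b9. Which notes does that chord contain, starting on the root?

Db Fb Ab Cb Ebb

Dbm7b9 is a minor seventh flat nine built on Db.
Root: Db
Minor 3rd (3rd): Fb
Perfect 5th (5th): Ab
Minor 7th (7th): Cb
Minor 9th (9th): Ebb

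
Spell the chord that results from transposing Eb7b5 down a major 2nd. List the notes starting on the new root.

E♭ down a major 2nd → D♭. New chord: D♭ dominant seventh flat five.
Root: D♭
Major 3rd (3rd): F
Diminished 5th (5th): A𝄫
Minor 7th (7th): C♭

D♭ – F – A𝄫 – C♭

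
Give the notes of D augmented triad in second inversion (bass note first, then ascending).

A# D F#

D augmented triad = D–F#–A#; second inversion → fifth (A#) lowest.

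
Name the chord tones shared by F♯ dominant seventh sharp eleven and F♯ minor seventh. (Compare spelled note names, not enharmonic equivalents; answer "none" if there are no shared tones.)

F-sharp – C-sharp – E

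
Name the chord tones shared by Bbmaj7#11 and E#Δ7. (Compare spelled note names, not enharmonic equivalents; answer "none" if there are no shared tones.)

none

Bbmaj7#11: B♭ D F A E
E#Δ7: E♯ G𝄪 B♯ D𝄪
Common to both → none.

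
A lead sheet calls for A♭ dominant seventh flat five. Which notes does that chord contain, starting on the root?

Root A-flat, quality dominant seventh flat five:
A-flat — root
C — major 3rd
E-double-flat — diminished 5th
G-flat — minor 7th

A-flat – C – E-double-flat – G-flat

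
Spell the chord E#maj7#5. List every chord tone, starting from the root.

E# – G## – B## – D##

E#maj7#5: augmented major seventh on E#.
Root: E#
Major 3rd (3rd): G##
Augmented 5th (5th): B##
Major 7th (7th): D##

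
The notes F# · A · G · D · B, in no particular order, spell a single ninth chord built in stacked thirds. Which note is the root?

G

Arranged so that each adjacent pair is a third by letter name: G – B – D – F# – A.
The bottom of that stack, G, is the root (this is G major ninth).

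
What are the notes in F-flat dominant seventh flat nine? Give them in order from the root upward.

F-flat dominant seventh flat nine: dominant seventh flat nine on Fb.
Root: Fb
Major 3rd (3rd): Ab
Perfect 5th (5th): Cb
Minor 7th (7th): Ebb
Minor 9th (9th): Gbb

Fb, Ab, Cb, Ebb, Gbb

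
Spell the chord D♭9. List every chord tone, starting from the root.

Db, F, Ab, Cb, Eb

D♭9 is a dominant ninth built on Db.
Db — root
F — major 3rd
Ab — perfect 5th
Cb — minor 7th
Eb — major 9th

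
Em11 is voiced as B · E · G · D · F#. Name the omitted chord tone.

Em11 = E, G, B, D, F#, A. The voicing lacks the 11th (perfect 11th), A.

A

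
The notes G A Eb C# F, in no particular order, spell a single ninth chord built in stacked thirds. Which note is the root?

Arranged so that each adjacent pair is a third by letter name: F – A – C# – Eb – G.
The bottom of that stack, F, is the root (this is F dominant ninth sharp five).

F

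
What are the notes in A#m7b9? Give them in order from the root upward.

A♯  C♯  E♯  G♯  B

A#m7b9 is a minor seventh flat nine built on A♯.
- root: A♯
- minor 3rd: C♯
- perfect 5th: E♯
- minor 7th: G♯
- minor 9th: B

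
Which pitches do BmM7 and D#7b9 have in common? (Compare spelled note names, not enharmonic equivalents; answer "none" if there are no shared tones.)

BmM7 = B, D, F♯, A♯.
D#7b9 = D♯, F𝄪, A♯, C♯, E.
Shared: A♯.

A♯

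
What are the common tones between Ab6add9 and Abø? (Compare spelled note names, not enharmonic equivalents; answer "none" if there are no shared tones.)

Ab6add9 = Ab, C, Eb, F, Bb.
Abø = Ab, Cb, Ebb, Gb.
Shared: Ab.

Ab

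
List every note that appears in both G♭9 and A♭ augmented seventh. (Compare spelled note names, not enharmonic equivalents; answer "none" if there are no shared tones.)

Gb Ab

G♭9: Gb Bb Db Fb Ab
A♭ augmented seventh: Ab C E Gb
Common to both → Gb, Ab.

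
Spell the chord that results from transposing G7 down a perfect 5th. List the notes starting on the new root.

C, E, G, Bb

A perfect 5th down from G is C, so the new chord is C dominant seventh.
- root: C
- major 3rd: E
- perfect 5th: G
- minor 7th: Bb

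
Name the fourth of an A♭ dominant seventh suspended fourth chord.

Root of A♭ dominant seventh suspended fourth = Ab. The 4th is a perfect 4th: Ab up a perfect 4th → Db.

Db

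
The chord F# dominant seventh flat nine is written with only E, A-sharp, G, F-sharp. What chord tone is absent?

The full F# dominant seventh flat nine chord is F-sharp, A-sharp, C-sharp, E, G.
Comparing with the voicing, the perfect 5th (5th) — C-sharp — is absent.

C-sharp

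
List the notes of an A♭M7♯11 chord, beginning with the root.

A♭  C  E♭  G  D

A♭M7♯11: major seventh sharp eleven on A♭.
Root: A♭
Major 3rd (3rd): C
Perfect 5th (5th): E♭
Major 7th (7th): G
Augmented 11th (11th): D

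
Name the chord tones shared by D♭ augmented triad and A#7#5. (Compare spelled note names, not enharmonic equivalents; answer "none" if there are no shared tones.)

none

D♭ augmented triad = Db, F, A.
A#7#5 = A#, C##, E##, G#.
Shared: none.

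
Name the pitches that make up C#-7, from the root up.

C♯, E, G♯, B

C#-7 is a minor seventh built on C♯.
- root: C♯
- minor 3rd: E
- perfect 5th: G♯
- minor 7th: B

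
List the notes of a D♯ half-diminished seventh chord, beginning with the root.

D♯ half-diminished seventh is a half-diminished seventh built on D-sharp.
- root: D-sharp
- minor 3rd: F-sharp
- diminished 5th: A
- minor 7th: C-sharp

D-sharp, F-sharp, A, C-sharp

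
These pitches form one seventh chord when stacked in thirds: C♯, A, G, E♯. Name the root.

Stacking in thirds gives A – C♯ – E♯ – G, so A is the root — A augmented seventh.

A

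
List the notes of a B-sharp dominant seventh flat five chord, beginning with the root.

B-sharp, D-double-sharp, F-sharp, A-sharp

B-sharp dominant seventh flat five: dominant seventh flat five on B-sharp.
Root: B-sharp
Major 3rd (3rd): D-double-sharp
Diminished 5th (5th): F-sharp
Minor 7th (7th): A-sharp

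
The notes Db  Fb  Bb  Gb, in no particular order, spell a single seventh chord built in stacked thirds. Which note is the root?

Gb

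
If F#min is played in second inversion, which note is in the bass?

C#

F#min = F#–A–C#. Second inversion → fifth in the bass = C#.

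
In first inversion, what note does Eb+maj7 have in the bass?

Eb+maj7 = Eb–G–B–D. First inversion → third in the bass = G.

G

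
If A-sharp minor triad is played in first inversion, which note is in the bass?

C#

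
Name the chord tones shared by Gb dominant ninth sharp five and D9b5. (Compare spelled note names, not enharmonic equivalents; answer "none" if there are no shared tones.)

D – Ab

Gb dominant ninth sharp five: Gb Bb D Fb Ab
D9b5: D F# Ab C E
Common to both → D, Ab.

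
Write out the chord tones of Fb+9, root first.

Fb, Ab, C, Ebb, Gb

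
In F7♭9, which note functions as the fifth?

C

F7♭9 is built on F; its 5th is a perfect 5th above the root.
A fifth above F uses the letter C, and the perfect 5th above F is C.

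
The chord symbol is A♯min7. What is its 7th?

A♯min7 is built on A#; its 7th is a minor 7th above the root.
A seventh above A uses the letter G, and the minor 7th above A# is G#.

G#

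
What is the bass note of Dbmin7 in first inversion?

Fb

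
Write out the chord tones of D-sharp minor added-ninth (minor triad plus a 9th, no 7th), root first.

D# F# A# E#

Root D#, quality minor added-ninth:
- root: D#
- minor 3rd: F#
- perfect 5th: A#
- major 9th: E#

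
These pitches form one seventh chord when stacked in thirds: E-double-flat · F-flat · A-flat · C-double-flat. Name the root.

F-flat

Arranged so that each adjacent pair is a third by letter name: F-flat – A-flat – C-double-flat – E-double-flat.
The bottom of that stack, F-flat, is the root (this is F-flat dominant seventh flat five).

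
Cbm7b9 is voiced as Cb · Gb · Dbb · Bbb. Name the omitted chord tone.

Ebb

Cbm7b9 = Cb, Ebb, Gb, Bbb, Dbb. The voicing lacks the 3rd (minor 3rd), Ebb.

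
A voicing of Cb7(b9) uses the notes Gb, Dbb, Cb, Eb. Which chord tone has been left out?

Cb7(b9) = Cb, Eb, Gb, Bbb, Dbb. The voicing lacks the 7th (minor 7th), Bbb.

Bbb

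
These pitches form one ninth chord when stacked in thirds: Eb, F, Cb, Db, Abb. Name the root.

Arranged so that each adjacent pair is a third by letter name: Db – F – Abb – Cb – Eb.
The bottom of that stack, Db, is the root (this is Db dominant ninth flat five).

Db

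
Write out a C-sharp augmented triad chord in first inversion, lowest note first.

In root position, C-sharp augmented triad is C-sharp–E-sharp–G-double-sharp.
First inversion puts the third (E-sharp) in the bass.

E-sharp G-double-sharp C-sharp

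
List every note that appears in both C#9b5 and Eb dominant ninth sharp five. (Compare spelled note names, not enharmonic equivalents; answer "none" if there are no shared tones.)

G – B

C#9b5: C♯ E♯ G B D♯
Eb dominant ninth sharp five: E♭ G B D♭ F
Common to both → G, B.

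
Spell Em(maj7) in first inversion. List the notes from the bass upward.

G B D♯ E

In root position, Em(maj7) is E–G–B–D♯.
First inversion puts the third (G) in the bass.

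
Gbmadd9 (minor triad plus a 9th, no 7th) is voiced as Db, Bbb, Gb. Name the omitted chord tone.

The full Gbmadd9 chord is Gb, Bbb, Db, Ab.
Comparing with the voicing, the major 9th (9th) — Ab — is absent.

Ab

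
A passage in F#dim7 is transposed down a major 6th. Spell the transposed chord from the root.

A, C, E♭, G♭

A major 6th down from F♯ is A, so the new chord is A diminished seventh.
root → A
3rd (minor 3rd) → C
5th (diminished 5th) → E♭
7th (diminished 7th) → G♭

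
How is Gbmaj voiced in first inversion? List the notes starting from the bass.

Bb, Db, Gb

In root position, Gbmaj is Gb–Bb–Db.
First inversion puts the third (Bb) in the bass.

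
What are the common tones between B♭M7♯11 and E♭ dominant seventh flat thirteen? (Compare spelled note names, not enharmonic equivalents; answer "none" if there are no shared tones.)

B♭M7♯11: Bb D F A E
E♭ dominant seventh flat thirteen: Eb G Bb Db Cb
Common to both → Bb.

Bb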